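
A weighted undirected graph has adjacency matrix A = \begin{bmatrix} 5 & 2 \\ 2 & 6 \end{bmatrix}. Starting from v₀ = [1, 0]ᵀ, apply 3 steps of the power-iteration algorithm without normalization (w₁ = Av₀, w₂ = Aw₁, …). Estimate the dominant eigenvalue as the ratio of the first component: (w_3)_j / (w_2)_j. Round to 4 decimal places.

λ ≈ 6.5172

w1 = Av₀ = (5·1 + 2·0; 2·1 + 6·0) = (5, 2)
w2 = Aw1 = (5·5 + 2·2; 2·5 + 6·2) = (29, 22)
w3 = Aw2 = (189, 190)
Ratio at component: 189 / 29 = 6.5172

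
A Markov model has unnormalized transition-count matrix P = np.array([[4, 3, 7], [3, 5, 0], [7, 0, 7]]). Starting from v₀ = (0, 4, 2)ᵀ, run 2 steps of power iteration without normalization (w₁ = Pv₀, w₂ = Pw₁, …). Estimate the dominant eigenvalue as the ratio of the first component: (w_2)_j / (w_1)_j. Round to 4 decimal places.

10.0769

w1 = Pv₀ = (26, 20, 14)
w2 = Pw1 = (262, 178, 280)
Ratio at component: 262 / 26 = 10.0769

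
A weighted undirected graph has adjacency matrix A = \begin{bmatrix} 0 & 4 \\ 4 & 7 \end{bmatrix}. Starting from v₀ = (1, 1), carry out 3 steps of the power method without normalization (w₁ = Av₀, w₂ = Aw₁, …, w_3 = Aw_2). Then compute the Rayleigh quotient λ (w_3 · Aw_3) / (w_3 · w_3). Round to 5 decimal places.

w1 = Av₀ = (4, 11)
w2 = Aw1 = (44, 93)
w3 = Aw2 = (372, 827)
Aw3 = (3308, 7277)
w3·Aw3 = 372·3308 + 827·7277 = 7248655; w3·w3 = 372·372 + 827·827 = 822313
λ ≈ 7248655/822313 = 8.81496

8.81496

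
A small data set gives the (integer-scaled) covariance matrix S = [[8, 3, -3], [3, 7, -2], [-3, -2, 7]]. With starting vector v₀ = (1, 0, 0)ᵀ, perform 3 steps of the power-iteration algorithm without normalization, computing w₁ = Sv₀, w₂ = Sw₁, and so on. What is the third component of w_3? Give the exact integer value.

-705

w1 = Sv₀ = (8·1 + 3·0 + (-3)·0; 3·1 + 7·0 + (-2)·0; (-3)·1 + (-2)·0 + 7·0) = (8, 3, -3)
w2 = Sw1 = (8·8 + 3·3 + (-3)·(-3); 3·8 + 7·3 + (-2)·(-3); (-3)·8 + (-2)·3 + 7·(-3)) = (82, 51, -51)
w3 = Sw2 = (962, 705, -705)
The requested component of w3 is -705.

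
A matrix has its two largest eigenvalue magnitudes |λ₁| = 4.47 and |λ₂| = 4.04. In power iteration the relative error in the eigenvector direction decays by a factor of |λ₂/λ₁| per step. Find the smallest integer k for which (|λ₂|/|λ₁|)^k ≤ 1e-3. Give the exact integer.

|λ₂/λ₁| = 4.04/4.47 = 0.90380
Need k ≥ ln(1e-3) / ln(0.90380) = -6.9078 / -0.1011 ≈ 68.296
Smallest integer k satisfying the bound: 69

69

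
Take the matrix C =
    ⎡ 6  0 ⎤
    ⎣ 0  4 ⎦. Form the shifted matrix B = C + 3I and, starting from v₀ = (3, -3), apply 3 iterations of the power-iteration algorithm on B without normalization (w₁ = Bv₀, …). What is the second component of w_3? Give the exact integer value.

-1029

B = C + 3I has rows (9, 0); (0, 7)
w1 = Bv₀ = (27, -21)
w2 = Bw1 = (243, -147)
w3 = Bw2 = (2187, -1029)
Requested component of w3: -1029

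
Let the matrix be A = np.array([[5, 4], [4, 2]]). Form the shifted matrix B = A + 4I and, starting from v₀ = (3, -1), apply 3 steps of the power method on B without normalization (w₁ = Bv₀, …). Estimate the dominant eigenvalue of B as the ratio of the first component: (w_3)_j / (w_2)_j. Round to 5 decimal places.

μ ≈ 11.21645

B = A + 4I has rows (9, 4); (4, 6)
w1 = Bv₀ = (9·3 + 4·(-1); 4·3 + 6·(-1)) = (23, 6)
w2 = Bw1 = (9·23 + 4·6; 4·23 + 6·6) = (231, 128)
w3 = Bw2 = (2591, 1692)
Ratio: 2591/231 = 11.21645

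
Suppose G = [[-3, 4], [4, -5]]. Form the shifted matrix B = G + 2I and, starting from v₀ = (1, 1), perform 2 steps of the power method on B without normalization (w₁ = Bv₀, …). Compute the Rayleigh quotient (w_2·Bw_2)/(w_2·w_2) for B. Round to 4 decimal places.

B = G + 2I has rows (-1, 4); (4, -3)
w1 = Bv₀ = ((-1)·1 + 4·1; 4·1 + (-3)·1) = (3, 1)
w2 = Bw1 = ((-1)·3 + 4·1; 4·3 + (-3)·1) = (1, 9)
Bw2 = (35, -23)
w2·Bw2 = -172; w2·w2 = 82; μ ≈ -172/82 = -2.0976

-2.0976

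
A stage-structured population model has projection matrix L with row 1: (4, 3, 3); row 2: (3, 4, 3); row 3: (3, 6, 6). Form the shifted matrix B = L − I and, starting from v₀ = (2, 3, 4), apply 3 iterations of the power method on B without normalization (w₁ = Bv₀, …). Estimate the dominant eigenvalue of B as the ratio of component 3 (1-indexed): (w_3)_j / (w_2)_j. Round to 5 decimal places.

B = L − I has rows (3, 3, 3); (3, 3, 3); (3, 6, 5)
w1 = Bv₀ = (3·2 + 3·3 + 3·4; 3·2 + 3·3 + 3·4; 3·2 + 6·3 + 5·4) = (27, 27, 44)
w2 = Bw1 = (3·27 + 3·27 + 3·44; 3·27 + 3·27 + 3·44; 3·27 + 6·27 + 5·44) = (294, 294, 463)
w3 = Bw2 = (3153, 3153, 4961)
Ratio: 4961/463 = 10.71490

10.71490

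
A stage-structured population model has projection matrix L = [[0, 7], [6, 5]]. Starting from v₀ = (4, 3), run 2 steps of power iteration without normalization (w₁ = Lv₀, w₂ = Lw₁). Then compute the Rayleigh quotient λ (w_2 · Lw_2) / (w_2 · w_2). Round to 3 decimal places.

λ ≈ 9.317

w1 = Lv₀ = (0·4 + 7·3; 6·4 + 5·3) = (21, 39)
w2 = Lw1 = (0·21 + 7·39; 6·21 + 5·39) = (273, 321)
Lw2 = (2247, 3243)
w2·Lw2 = 273·2247 + 321·3243 = 1654434; w2·w2 = 273·273 + 321·321 = 177570
λ ≈ 1654434/177570 = 9.317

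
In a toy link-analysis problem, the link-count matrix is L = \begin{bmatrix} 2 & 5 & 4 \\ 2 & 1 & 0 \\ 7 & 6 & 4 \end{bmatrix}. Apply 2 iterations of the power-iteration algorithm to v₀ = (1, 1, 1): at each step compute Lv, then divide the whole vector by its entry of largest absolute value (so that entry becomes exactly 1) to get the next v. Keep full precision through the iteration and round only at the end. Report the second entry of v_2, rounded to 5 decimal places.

0.15337

Lv0 = (11.000000, 3.000000, 17.000000); divide by 17.000000 → v1 = (0.647059, 0.176471, 1.000000)
Lv1 = (6.176471, 1.470588, 9.588235); divide by 9.588235 → v2 = (0.644172, 0.153374, 1.000000)
Requested entry of v2: 25/163 = 0.15337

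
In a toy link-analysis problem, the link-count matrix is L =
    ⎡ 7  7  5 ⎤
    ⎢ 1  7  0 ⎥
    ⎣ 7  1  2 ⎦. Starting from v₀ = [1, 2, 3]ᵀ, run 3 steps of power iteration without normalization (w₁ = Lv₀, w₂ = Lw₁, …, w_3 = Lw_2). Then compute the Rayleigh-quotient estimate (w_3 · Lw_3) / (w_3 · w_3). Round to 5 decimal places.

λ ≈ 12.28564

w1 = Lv₀ = (7·1 + 7·2 + 5·3; 1·1 + 7·2 + 0·3; 7·1 + 1·2 + 2·3) = (36, 15, 15)
w2 = Lw1 = (7·36 + 7·15 + 5·15; 1·36 + 7·15 + 0·15; 7·36 + 1·15 + 2·15) = (432, 141, 297)
w3 = Lw2 = (5496, 1419, 3759)
Lw3 = (67200, 15429, 47409)
w3·Lw3 = 5496·67200 + 1419·15429 + 3759·47409 = 569435382; w3·w3 = 5496·5496 + 1419·1419 + 3759·3759 = 46349658
λ ≈ 569435382/46349658 = 12.28564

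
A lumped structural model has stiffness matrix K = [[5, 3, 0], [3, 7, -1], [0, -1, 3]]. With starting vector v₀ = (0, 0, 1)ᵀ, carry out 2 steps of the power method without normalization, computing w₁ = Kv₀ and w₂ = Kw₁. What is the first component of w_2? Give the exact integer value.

-3

w1 = Kv₀ = (0, -1, 3)
w2 = Kw1 = (-3, -10, 10)
The requested component of w2 is -3.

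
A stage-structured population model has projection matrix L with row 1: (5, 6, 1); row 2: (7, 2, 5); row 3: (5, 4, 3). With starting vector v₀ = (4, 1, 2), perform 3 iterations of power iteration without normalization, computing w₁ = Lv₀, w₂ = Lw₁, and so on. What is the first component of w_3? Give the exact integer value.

w1 = Lv₀ = (5·4 + 6·1 + 1·2; 7·4 + 2·1 + 5·2; 5·4 + 4·1 + 3·2) = (28, 40, 30)
w2 = Lw1 = (5·28 + 6·40 + 1·30; 7·28 + 2·40 + 5·30; 5·28 + 4·40 + 3·30) = (410, 426, 390)
w3 = Lw2 = (4996, 5672, 4924)
The requested component of w3 is 4996.

4996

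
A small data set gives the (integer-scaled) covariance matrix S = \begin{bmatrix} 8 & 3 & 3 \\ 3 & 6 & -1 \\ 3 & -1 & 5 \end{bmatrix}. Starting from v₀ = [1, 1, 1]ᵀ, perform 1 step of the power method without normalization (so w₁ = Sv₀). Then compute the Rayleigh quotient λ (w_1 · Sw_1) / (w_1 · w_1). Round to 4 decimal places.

w1 = Sv₀ = (14, 8, 7)
Sw1 = (157, 83, 69)
w1·Sw1 = 14·157 + 8·83 + 7·69 = 3345; w1·w1 = 14·14 + 8·8 + 7·7 = 309
λ ≈ 3345/309 = 10.8252

10.8252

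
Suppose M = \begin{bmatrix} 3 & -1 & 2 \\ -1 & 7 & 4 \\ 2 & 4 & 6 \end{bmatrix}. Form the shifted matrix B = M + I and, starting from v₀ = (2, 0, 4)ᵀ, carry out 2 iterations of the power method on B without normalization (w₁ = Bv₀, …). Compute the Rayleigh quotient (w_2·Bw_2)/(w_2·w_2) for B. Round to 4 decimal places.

B = M + I has rows (4, -1, 2); (-1, 8, 4); (2, 4, 7)
w1 = Bv₀ = (16, 14, 32)
w2 = Bw1 = (114, 224, 312)
Bw2 = (856, 2926, 3308)
w2·Bw2 = 1785104; w2·w2 = 160516; μ ≈ 1785104/160516 = 11.1210

μ ≈ 11.1210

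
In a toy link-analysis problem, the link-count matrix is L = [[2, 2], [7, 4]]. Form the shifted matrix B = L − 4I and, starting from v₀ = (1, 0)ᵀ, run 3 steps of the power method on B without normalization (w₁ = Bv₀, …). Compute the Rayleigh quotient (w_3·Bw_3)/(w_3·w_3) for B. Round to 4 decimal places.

B = L − 4I has rows (-2, 2); (7, 0)
w1 = Bv₀ = ((-2)·1 + 2·0; 7·1 + 0·0) = (-2, 7)
w2 = Bw1 = ((-2)·(-2) + 2·7; 7·(-2) + 0·7) = (18, -14)
w3 = Bw2 = (-64, 126)
Bw3 = (380, -448)
w3·Bw3 = -80768; w3·w3 = 19972; μ ≈ -80768/19972 = -4.0441

-4.0441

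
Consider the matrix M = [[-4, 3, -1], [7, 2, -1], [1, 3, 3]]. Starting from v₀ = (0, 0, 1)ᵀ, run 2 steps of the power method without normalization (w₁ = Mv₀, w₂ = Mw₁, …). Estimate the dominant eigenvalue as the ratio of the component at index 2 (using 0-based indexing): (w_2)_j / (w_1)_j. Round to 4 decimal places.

1.6667

w1 = Mv₀ = (-1, -1, 3)
w2 = Mw1 = (-2, -12, 5)
Ratio at component: 5 / 3 = 1.6667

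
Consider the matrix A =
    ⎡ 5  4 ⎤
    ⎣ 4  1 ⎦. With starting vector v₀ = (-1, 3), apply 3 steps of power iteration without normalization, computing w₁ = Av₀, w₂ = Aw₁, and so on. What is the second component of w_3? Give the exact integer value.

151

w1 = Av₀ = (5·(-1) + 4·3; 4·(-1) + 1·3) = (7, -1)
w2 = Aw1 = (5·7 + 4·(-1); 4·7 + 1·(-1)) = (31, 27)
w3 = Aw2 = (263, 151)
The requested component of w3 is 151.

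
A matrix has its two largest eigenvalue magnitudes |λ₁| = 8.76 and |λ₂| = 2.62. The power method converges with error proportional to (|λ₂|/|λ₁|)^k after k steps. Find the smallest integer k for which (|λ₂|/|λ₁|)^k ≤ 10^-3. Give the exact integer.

6

|λ₂/λ₁| = 2.62/8.76 = 0.29909
Need k ≥ ln(10^-3) / ln(0.29909) = -6.9078 / -1.2070 ≈ 5.723
Smallest integer k satisfying the bound: 6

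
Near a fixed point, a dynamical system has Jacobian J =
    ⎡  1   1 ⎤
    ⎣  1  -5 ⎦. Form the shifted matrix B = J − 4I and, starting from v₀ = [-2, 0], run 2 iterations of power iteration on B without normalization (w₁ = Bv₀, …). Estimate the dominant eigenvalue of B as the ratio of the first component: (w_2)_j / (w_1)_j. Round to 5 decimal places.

-3.33333

B = J − 4I has rows (-3, 1); (1, -9)
w1 = Bv₀ = (6, -2)
w2 = Bw1 = (-20, 24)
Ratio: -20/6 = -3.33333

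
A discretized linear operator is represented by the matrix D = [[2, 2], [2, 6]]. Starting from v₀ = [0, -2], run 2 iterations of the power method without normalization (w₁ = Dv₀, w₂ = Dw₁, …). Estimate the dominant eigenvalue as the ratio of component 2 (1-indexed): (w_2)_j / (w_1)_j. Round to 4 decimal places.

6.6667

w1 = Dv₀ = (2·0 + 2·(-2); 2·0 + 6·(-2)) = (-4, -12)
w2 = Dw1 = (2·(-4) + 2·(-12); 2·(-4) + 6·(-12)) = (-32, -80)
Ratio at component: -80 / -12 = 6.6667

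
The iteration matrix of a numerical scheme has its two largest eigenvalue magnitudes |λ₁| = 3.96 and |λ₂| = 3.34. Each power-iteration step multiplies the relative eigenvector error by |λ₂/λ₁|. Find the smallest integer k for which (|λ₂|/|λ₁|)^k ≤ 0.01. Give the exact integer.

|λ₂/λ₁| = 3.34/3.96 = 0.84343
Need k ≥ ln(0.01) / ln(0.84343) = -4.6052 / -0.1703 ≈ 27.046
Smallest integer k satisfying the bound: 28

28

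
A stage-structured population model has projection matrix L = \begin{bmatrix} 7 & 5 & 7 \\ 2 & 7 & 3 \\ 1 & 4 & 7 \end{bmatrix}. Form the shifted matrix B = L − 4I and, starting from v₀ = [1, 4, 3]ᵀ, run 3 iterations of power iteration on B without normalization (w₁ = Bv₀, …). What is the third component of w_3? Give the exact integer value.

B = L − 4I has rows (3, 5, 7); (2, 3, 3); (1, 4, 3)
w1 = Bv₀ = (44, 23, 26)
w2 = Bw1 = (429, 235, 214)
w3 = Bw2 = (3960, 2205, 2011)
Requested component of w3: 2011

2011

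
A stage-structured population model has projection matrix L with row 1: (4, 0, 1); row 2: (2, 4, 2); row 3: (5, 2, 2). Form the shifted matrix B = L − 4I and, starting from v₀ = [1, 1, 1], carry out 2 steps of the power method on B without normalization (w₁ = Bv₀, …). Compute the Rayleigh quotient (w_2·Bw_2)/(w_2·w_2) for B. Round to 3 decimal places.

1.888

B = L − 4I has rows (0, 0, 1); (2, 0, 2); (5, 2, -2)
w1 = Bv₀ = (0·1 + 0·1 + 1·1; 2·1 + 0·1 + 2·1; 5·1 + 2·1 + (-2)·1) = (1, 4, 5)
w2 = Bw1 = (0·1 + 0·4 + 1·5; 2·1 + 0·4 + 2·5; 5·1 + 2·4 + (-2)·5) = (5, 12, 3)
Bw2 = (3, 16, 43)
w2·Bw2 = 336; w2·w2 = 178; μ ≈ 336/178 = 1.888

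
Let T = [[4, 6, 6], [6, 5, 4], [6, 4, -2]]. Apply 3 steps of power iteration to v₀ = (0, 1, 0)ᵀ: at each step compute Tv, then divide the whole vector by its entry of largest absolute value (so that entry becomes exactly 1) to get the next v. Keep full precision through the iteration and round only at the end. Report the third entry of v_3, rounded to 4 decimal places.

Tv0 = (6.00000, 5.00000, 4.00000); divide by 6.00000 → v1 = (1.00000, 0.83333, 0.66667)
Tv1 = (13.00000, 12.83333, 8.00000); divide by 13.00000 → v2 = (1.00000, 0.98718, 0.61538)
Tv2 = (13.61538, 13.39744, 8.71795); divide by 13.61538 → v3 = (1.00000, 0.98399, 0.64030)
Requested entry of v3: 680/1062 = 0.6403

0.6403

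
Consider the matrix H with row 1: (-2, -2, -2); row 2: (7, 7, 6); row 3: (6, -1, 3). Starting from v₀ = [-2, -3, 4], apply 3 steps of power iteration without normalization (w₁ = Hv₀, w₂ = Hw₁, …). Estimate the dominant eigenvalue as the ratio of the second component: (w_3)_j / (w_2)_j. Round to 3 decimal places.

w1 = Hv₀ = ((-2)·(-2) + (-2)·(-3) + (-2)·4; 7·(-2) + 7·(-3) + 6·4; 6·(-2) + (-1)·(-3) + 3·4) = (2, -11, 3)
w2 = Hw1 = ((-2)·2 + (-2)·(-11) + (-2)·3; 7·2 + 7·(-11) + 6·3; 6·2 + (-1)·(-11) + 3·3) = (12, -45, 32)
w3 = Hw2 = (2, -39, 213)
Ratio at component: -39 / -45 = 0.867

0.867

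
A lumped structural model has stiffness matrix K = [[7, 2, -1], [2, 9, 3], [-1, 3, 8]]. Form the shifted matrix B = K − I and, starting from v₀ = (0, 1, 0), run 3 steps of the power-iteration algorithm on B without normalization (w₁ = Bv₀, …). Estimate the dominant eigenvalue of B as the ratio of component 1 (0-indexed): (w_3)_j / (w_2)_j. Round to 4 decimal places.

μ ≈ 10.3247

B = K − I has rows (6, 2, -1); (2, 8, 3); (-1, 3, 7)
w1 = Bv₀ = (2, 8, 3)
w2 = Bw1 = (25, 77, 43)
w3 = Bw2 = (261, 795, 507)
Ratio: 795/77 = 10.3247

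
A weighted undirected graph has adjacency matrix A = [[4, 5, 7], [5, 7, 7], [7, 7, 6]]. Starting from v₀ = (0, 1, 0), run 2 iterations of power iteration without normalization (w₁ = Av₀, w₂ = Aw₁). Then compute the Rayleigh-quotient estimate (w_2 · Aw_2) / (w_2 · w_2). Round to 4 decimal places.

w1 = Av₀ = (4·0 + 5·1 + 7·0; 5·0 + 7·1 + 7·0; 7·0 + 7·1 + 6·0) = (5, 7, 7)
w2 = Aw1 = (4·5 + 5·7 + 7·7; 5·5 + 7·7 + 7·7; 7·5 + 7·7 + 6·7) = (104, 123, 126)
Aw2 = (1913, 2263, 2345)
w2·Aw2 = 104·1913 + 123·2263 + 126·2345 = 772771; w2·w2 = 104·104 + 123·123 + 126·126 = 41821
λ ≈ 772771/41821 = 18.4781

18.4781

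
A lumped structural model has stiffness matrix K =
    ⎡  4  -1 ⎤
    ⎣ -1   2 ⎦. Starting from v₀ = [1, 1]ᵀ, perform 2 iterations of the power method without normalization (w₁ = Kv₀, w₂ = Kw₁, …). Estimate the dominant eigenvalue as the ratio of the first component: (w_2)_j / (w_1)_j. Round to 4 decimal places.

w1 = Kv₀ = (3, 1)
w2 = Kw1 = (11, -1)
Ratio at component: 11 / 3 = 3.6667

3.6667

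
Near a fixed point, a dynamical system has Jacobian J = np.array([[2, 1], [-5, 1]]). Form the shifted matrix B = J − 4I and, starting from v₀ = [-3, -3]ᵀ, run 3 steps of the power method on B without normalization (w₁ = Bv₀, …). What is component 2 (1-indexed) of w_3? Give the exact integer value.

171

B = J − 4I has rows (-2, 1); (-5, -3)
w1 = Bv₀ = ((-2)·(-3) + 1·(-3); (-5)·(-3) + (-3)·(-3)) = (3, 24)
w2 = Bw1 = ((-2)·3 + 1·24; (-5)·3 + (-3)·24) = (18, -87)
w3 = Bw2 = (-123, 171)
Requested component of w3: 171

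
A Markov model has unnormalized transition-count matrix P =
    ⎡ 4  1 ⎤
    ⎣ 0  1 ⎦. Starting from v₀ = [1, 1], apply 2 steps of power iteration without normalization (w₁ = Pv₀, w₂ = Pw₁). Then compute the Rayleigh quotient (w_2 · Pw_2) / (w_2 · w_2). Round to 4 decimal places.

λ ≈ 4.0407

w1 = Pv₀ = (4·1 + 1·1; 0·1 + 1·1) = (5, 1)
w2 = Pw1 = (4·5 + 1·1; 0·5 + 1·1) = (21, 1)
Pw2 = (85, 1)
w2·Pw2 = 21·85 + 1·1 = 1786; w2·w2 = 21·21 + 1·1 = 442
λ ≈ 1786/442 = 4.0407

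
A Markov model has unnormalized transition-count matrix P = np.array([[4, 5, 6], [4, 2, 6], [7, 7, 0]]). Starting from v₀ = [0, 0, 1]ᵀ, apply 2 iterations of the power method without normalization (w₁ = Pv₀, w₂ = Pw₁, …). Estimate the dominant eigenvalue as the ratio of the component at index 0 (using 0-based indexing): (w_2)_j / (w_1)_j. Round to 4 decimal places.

λ ≈ 9.0000

w1 = Pv₀ = (4·0 + 5·0 + 6·1; 4·0 + 2·0 + 6·1; 7·0 + 7·0 + 0·1) = (6, 6, 0)
w2 = Pw1 = (4·6 + 5·6 + 6·0; 4·6 + 2·6 + 6·0; 7·6 + 7·6 + 0·0) = (54, 36, 84)
Ratio at component: 54 / 6 = 9.0000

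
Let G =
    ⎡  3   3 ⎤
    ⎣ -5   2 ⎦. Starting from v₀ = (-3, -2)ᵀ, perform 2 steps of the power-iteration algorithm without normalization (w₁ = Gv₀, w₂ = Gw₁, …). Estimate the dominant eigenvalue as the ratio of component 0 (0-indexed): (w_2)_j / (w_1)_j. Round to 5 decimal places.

w1 = Gv₀ = (3·(-3) + 3·(-2); (-5)·(-3) + 2·(-2)) = (-15, 11)
w2 = Gw1 = (3·(-15) + 3·11; (-5)·(-15) + 2·11) = (-12, 97)
Ratio at component: -12 / -15 = 0.80000

0.80000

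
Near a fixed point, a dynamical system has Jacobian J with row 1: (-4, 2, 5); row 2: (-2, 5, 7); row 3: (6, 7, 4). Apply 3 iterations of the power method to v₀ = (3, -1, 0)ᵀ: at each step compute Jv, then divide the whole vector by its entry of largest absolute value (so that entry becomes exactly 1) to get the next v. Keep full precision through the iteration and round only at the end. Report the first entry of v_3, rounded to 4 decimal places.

Jv0 = (-14.00000, -11.00000, 11.00000); divide by -14.00000 → v1 = (1.00000, 0.78571, -0.78571)
Jv1 = (-6.35714, -3.57143, 8.35714); divide by 8.35714 → v2 = (-0.76068, -0.42735, 1.00000)
Jv2 = (7.18803, 6.38462, -3.55556); divide by 7.18803 → v3 = (1.00000, 0.88823, -0.49465)
Requested entry of v3: -841/-841 = 1.0000

1.0000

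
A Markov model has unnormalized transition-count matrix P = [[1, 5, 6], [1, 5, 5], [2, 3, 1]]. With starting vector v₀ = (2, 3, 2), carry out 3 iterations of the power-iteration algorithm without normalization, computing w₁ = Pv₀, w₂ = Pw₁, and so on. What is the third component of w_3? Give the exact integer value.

w1 = Pv₀ = (29, 27, 15)
w2 = Pw1 = (254, 239, 154)
w3 = Pw2 = (2373, 2219, 1379)
The requested component of w3 is 1379.

1379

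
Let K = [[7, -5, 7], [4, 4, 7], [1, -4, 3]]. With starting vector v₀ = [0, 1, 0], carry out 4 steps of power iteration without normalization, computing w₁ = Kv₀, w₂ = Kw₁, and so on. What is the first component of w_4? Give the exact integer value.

-1487

w1 = Kv₀ = (7·0 + (-5)·1 + 7·0; 4·0 + 4·1 + 7·0; 1·0 + (-4)·1 + 3·0) = (-5, 4, -4)
w2 = Kw1 = (7·(-5) + (-5)·4 + 7·(-4); 4·(-5) + 4·4 + 7·(-4); 1·(-5) + (-4)·4 + 3·(-4)) = (-83, -32, -33)
w3 = Kw2 = (-652, -691, -54)
w4 = Kw3 = (-1487, -5750, 1950)
The requested component of w4 is -1487.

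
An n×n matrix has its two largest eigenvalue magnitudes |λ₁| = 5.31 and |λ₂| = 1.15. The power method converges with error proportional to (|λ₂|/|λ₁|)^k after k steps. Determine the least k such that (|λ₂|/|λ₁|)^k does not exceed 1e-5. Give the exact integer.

8

|λ₂/λ₁| = 1.15/5.31 = 0.21657
Need k ≥ ln(1e-5) / ln(0.21657) = -11.5129 / -1.5298 ≈ 7.526
Smallest integer k satisfying the bound: 8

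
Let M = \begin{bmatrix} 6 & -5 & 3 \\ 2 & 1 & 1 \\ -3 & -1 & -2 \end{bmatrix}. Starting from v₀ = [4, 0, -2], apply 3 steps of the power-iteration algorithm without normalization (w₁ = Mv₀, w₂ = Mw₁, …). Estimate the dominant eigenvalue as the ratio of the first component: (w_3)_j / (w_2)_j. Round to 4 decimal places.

w1 = Mv₀ = (6·4 + (-5)·0 + 3·(-2); 2·4 + 1·0 + 1·(-2); (-3)·4 + (-1)·0 + (-2)·(-2)) = (18, 6, -8)
w2 = Mw1 = (6·18 + (-5)·6 + 3·(-8); 2·18 + 1·6 + 1·(-8); (-3)·18 + (-1)·6 + (-2)·(-8)) = (54, 34, -44)
w3 = Mw2 = (22, 98, -108)
Ratio at component: 22 / 54 = 0.4074

0.4074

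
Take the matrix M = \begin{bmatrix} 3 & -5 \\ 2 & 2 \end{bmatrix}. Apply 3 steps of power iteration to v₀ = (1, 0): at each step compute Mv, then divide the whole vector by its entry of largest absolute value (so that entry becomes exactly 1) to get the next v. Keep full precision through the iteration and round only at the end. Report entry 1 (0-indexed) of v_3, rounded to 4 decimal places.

-0.3396

Mv0 = (3.00000, 2.00000); divide by 3.00000 → v1 = (1.00000, 0.66667)
Mv1 = (-0.33333, 3.33333); divide by 3.33333 → v2 = (-0.10000, 1.00000)
Mv2 = (-5.30000, 1.80000); divide by -5.30000 → v3 = (1.00000, -0.33962)
Requested entry of v3: 18/-53 = -0.3396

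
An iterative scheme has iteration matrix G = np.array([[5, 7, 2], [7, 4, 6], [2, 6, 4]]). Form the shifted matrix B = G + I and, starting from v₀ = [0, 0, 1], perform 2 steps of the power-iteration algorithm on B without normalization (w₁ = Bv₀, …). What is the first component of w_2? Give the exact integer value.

B = G + I has rows (6, 7, 2); (7, 5, 6); (2, 6, 5)
w1 = Bv₀ = (6·0 + 7·0 + 2·1; 7·0 + 5·0 + 6·1; 2·0 + 6·0 + 5·1) = (2, 6, 5)
w2 = Bw1 = (6·2 + 7·6 + 2·5; 7·2 + 5·6 + 6·5; 2·2 + 6·6 + 5·5) = (64, 74, 65)
Requested component of w2: 64

64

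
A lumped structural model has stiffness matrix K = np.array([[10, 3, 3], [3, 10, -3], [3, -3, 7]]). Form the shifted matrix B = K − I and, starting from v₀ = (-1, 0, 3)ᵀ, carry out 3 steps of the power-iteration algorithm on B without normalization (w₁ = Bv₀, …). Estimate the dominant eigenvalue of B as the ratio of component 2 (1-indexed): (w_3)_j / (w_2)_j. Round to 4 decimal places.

B = K − I has rows (9, 3, 3); (3, 9, -3); (3, -3, 6)
w1 = Bv₀ = (9·(-1) + 3·0 + 3·3; 3·(-1) + 9·0 + (-3)·3; 3·(-1) + (-3)·0 + 6·3) = (0, -12, 15)
w2 = Bw1 = (9·0 + 3·(-12) + 3·15; 3·0 + 9·(-12) + (-3)·15; 3·0 + (-3)·(-12) + 6·15) = (9, -153, 126)
w3 = Bw2 = (0, -1728, 1242)
Ratio: -1728/-153 = 11.2941

11.2941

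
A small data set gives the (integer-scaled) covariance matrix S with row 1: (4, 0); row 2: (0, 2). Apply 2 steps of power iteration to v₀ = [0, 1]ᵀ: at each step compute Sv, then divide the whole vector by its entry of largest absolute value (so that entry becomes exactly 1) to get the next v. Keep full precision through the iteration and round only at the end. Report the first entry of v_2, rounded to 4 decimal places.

Sv0 = (0.00000, 2.00000); divide by 2.00000 → v1 = (0.00000, 1.00000)
Sv1 = (0.00000, 2.00000); divide by 2.00000 → v2 = (0.00000, 1.00000)
Requested entry of v2: 0/4 = 0.0000

0.0000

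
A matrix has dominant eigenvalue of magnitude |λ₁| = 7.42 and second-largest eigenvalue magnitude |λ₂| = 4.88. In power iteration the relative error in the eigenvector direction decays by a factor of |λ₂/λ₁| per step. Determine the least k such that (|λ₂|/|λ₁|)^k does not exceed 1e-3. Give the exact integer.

17

|λ₂/λ₁| = 4.88/7.42 = 0.65768
Need k ≥ ln(1e-3) / ln(0.65768) = -6.9078 / -0.4190 ≈ 16.485
Smallest integer k satisfying the bound: 17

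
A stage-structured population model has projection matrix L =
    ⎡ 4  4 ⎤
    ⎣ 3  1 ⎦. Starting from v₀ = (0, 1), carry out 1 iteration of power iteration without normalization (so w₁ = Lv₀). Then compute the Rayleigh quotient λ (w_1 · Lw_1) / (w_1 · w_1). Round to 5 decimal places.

w1 = Lv₀ = (4·0 + 4·1; 3·0 + 1·1) = (4, 1)
Lw1 = (20, 13)
w1·Lw1 = 4·20 + 1·13 = 93; w1·w1 = 4·4 + 1·1 = 17
λ ≈ 93/17 = 5.47059

λ ≈ 5.47059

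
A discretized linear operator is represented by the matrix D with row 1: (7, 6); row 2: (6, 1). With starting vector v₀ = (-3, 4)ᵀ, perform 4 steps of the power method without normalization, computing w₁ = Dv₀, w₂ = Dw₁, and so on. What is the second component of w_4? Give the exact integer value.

w1 = Dv₀ = (3, -14)
w2 = Dw1 = (-63, 4)
w3 = Dw2 = (-417, -374)
w4 = Dw3 = (-5163, -2876)
The requested component of w4 is -2876.

-2876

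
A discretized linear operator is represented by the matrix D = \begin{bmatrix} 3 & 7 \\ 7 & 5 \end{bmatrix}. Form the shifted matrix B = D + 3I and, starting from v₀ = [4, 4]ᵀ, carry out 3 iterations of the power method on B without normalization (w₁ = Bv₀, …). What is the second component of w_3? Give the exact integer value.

B = D + 3I has rows (6, 7); (7, 8)
w1 = Bv₀ = (52, 60)
w2 = Bw1 = (732, 844)
w3 = Bw2 = (10300, 11876)
Requested component of w3: 11876

11876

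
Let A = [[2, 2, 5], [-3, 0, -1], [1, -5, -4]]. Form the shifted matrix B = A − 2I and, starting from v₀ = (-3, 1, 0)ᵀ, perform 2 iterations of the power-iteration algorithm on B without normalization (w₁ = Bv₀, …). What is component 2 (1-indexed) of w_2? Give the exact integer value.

B = A − 2I has rows (0, 2, 5); (-3, -2, -1); (1, -5, -6)
w1 = Bv₀ = (0·(-3) + 2·1 + 5·0; (-3)·(-3) + (-2)·1 + (-1)·0; 1·(-3) + (-5)·1 + (-6)·0) = (2, 7, -8)
w2 = Bw1 = (0·2 + 2·7 + 5·(-8); (-3)·2 + (-2)·7 + (-1)·(-8); 1·2 + (-5)·7 + (-6)·(-8)) = (-26, -12, 15)
Requested component of w2: -12

-12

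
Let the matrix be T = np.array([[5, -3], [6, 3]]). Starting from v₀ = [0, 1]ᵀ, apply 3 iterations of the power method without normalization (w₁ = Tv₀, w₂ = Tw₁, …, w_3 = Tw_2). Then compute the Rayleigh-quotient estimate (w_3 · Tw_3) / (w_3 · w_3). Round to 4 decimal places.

w1 = Tv₀ = (-3, 3)
w2 = Tw1 = (-24, -9)
w3 = Tw2 = (-93, -171)
Tw3 = (48, -1071)
w3·Tw3 = (-93)·48 + (-171)·(-1071) = 178677; w3·w3 = (-93)·(-93) + (-171)·(-171) = 37890
λ ≈ 178677/37890 = 4.7157

λ ≈ 4.7157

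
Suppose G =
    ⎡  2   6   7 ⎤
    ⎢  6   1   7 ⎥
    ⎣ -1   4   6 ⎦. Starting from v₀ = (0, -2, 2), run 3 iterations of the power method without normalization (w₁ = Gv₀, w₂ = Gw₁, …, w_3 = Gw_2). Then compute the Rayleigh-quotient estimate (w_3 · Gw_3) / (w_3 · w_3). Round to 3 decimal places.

λ ≈ 10.954

w1 = Gv₀ = (2·0 + 6·(-2) + 7·2; 6·0 + 1·(-2) + 7·2; (-1)·0 + 4·(-2) + 6·2) = (2, 12, 4)
w2 = Gw1 = (2·2 + 6·12 + 7·4; 6·2 + 1·12 + 7·4; (-1)·2 + 4·12 + 6·4) = (104, 52, 70)
w3 = Gw2 = (1010, 1166, 524)
Gw3 = (12684, 10894, 6798)
w3·Gw3 = 1010·12684 + 1166·10894 + 524·6798 = 29075396; w3·w3 = 1010·1010 + 1166·1166 + 524·524 = 2654232
λ ≈ 29075396/2654232 = 10.954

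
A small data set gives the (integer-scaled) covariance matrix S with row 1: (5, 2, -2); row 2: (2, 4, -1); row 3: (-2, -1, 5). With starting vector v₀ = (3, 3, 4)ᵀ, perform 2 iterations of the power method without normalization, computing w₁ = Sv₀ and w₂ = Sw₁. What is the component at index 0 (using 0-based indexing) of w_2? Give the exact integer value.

w1 = Sv₀ = (5·3 + 2·3 + (-2)·4; 2·3 + 4·3 + (-1)·4; (-2)·3 + (-1)·3 + 5·4) = (13, 14, 11)
w2 = Sw1 = (5·13 + 2·14 + (-2)·11; 2·13 + 4·14 + (-1)·11; (-2)·13 + (-1)·14 + 5·11) = (71, 71, 15)
The requested component of w2 is 71.

71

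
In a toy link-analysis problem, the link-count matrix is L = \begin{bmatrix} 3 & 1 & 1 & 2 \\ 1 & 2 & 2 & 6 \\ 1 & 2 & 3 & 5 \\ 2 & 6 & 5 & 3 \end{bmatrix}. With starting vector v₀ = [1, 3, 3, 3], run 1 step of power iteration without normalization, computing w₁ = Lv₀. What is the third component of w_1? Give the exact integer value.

31

w1 = Lv₀ = (15, 31, 31, 44)
The requested component of w1 is 31.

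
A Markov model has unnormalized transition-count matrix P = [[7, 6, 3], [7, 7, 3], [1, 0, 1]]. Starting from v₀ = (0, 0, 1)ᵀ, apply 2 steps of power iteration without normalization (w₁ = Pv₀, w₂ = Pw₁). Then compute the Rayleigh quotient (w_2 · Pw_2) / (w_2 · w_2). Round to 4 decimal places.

λ ≈ 13.7506

w1 = Pv₀ = (3, 3, 1)
w2 = Pw1 = (42, 45, 4)
Pw2 = (576, 621, 46)
w2·Pw2 = 42·576 + 45·621 + 4·46 = 52321; w2·w2 = 42·42 + 45·45 + 4·4 = 3805
λ ≈ 52321/3805 = 13.7506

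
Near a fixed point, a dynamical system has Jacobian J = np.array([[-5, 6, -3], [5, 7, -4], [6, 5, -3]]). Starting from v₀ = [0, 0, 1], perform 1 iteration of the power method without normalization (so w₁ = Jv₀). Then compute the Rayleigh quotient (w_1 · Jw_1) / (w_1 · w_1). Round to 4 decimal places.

w1 = Jv₀ = (-3, -4, -3)
Jw1 = (0, -31, -29)
w1·Jw1 = (-3)·0 + (-4)·(-31) + (-3)·(-29) = 211; w1·w1 = (-3)·(-3) + (-4)·(-4) + (-3)·(-3) = 34
λ ≈ 211/34 = 6.2059

λ ≈ 6.2059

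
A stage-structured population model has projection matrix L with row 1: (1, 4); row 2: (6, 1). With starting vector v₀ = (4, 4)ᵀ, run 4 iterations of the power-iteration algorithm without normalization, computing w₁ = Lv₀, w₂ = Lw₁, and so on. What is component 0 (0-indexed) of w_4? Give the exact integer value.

4484

w1 = Lv₀ = (1·4 + 4·4; 6·4 + 1·4) = (20, 28)
w2 = Lw1 = (1·20 + 4·28; 6·20 + 1·28) = (132, 148)
w3 = Lw2 = (724, 940)
w4 = Lw3 = (4484, 5284)
The requested component of w4 is 4484.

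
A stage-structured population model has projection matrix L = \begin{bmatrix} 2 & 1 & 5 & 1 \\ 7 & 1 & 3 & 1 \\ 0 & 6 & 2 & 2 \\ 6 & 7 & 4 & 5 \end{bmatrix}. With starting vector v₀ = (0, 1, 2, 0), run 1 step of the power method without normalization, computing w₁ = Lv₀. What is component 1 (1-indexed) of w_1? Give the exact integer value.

w1 = Lv₀ = (11, 7, 10, 15)
The requested component of w1 is 11.

11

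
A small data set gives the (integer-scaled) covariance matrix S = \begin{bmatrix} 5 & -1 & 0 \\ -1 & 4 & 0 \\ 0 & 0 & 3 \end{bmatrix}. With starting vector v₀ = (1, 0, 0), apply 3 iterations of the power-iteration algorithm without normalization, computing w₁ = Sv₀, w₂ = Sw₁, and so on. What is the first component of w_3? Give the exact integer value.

w1 = Sv₀ = (5·1 + (-1)·0 + 0·0; (-1)·1 + 4·0 + 0·0; 0·1 + 0·0 + 3·0) = (5, -1, 0)
w2 = Sw1 = (5·5 + (-1)·(-1) + 0·0; (-1)·5 + 4·(-1) + 0·0; 0·5 + 0·(-1) + 3·0) = (26, -9, 0)
w3 = Sw2 = (139, -62, 0)
The requested component of w3 is 139.

139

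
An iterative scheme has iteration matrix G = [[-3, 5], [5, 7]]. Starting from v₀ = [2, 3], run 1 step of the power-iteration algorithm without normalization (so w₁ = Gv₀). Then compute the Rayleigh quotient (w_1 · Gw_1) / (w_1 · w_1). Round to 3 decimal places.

λ ≈ 8.900

w1 = Gv₀ = ((-3)·2 + 5·3; 5·2 + 7·3) = (9, 31)
Gw1 = (128, 262)
w1·Gw1 = 9·128 + 31·262 = 9274; w1·w1 = 9·9 + 31·31 = 1042
λ ≈ 9274/1042 = 8.900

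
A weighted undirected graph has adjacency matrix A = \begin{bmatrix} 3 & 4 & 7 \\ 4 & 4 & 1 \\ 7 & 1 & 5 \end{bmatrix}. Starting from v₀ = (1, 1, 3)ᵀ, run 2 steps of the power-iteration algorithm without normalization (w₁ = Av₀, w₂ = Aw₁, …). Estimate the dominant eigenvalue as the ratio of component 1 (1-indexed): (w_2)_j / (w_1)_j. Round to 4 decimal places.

w1 = Av₀ = (3·1 + 4·1 + 7·3; 4·1 + 4·1 + 1·3; 7·1 + 1·1 + 5·3) = (28, 11, 23)
w2 = Aw1 = (3·28 + 4·11 + 7·23; 4·28 + 4·11 + 1·23; 7·28 + 1·11 + 5·23) = (289, 179, 322)
Ratio at component: 289 / 28 = 10.3214

λ ≈ 10.3214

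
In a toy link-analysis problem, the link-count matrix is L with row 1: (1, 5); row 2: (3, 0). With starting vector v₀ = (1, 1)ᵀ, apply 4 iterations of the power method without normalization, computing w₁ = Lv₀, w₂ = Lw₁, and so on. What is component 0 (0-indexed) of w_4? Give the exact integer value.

426

w1 = Lv₀ = (1·1 + 5·1; 3·1 + 0·1) = (6, 3)
w2 = Lw1 = (1·6 + 5·3; 3·6 + 0·3) = (21, 18)
w3 = Lw2 = (111, 63)
w4 = Lw3 = (426, 333)
The requested component of w4 is 426.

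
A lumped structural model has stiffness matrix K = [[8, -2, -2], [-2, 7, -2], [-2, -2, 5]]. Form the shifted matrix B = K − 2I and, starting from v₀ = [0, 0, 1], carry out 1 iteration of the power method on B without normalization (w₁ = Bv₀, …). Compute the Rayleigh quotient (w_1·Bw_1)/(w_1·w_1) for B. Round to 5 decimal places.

μ ≈ 6.05882

B = K − 2I has rows (6, -2, -2); (-2, 5, -2); (-2, -2, 3)
w1 = Bv₀ = (6·0 + (-2)·0 + (-2)·1; (-2)·0 + 5·0 + (-2)·1; (-2)·0 + (-2)·0 + 3·1) = (-2, -2, 3)
Bw1 = (-14, -12, 17)
w1·Bw1 = 103; w1·w1 = 17; μ ≈ 103/17 = 6.05882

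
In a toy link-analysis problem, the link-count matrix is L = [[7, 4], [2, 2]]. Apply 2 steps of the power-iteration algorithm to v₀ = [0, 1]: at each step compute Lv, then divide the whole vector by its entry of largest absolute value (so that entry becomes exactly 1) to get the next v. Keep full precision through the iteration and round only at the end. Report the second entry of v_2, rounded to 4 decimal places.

Lv0 = (4.00000, 2.00000); divide by 4.00000 → v1 = (1.00000, 0.50000)
Lv1 = (9.00000, 3.00000); divide by 9.00000 → v2 = (1.00000, 0.33333)
Requested entry of v2: 12/36 = 0.3333

0.3333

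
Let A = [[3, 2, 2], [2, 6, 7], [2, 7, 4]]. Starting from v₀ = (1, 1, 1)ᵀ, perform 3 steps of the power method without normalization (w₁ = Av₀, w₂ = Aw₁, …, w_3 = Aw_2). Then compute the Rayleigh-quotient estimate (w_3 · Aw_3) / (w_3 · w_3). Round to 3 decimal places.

12.877

w1 = Av₀ = (7, 15, 13)
w2 = Aw1 = (77, 195, 171)
w3 = Aw2 = (963, 2521, 2203)
Aw3 = (12337, 32473, 28385)
w3·Aw3 = 963·12337 + 2521·32473 + 2203·28385 = 156277119; w3·w3 = 963·963 + 2521·2521 + 2203·2203 = 12136019
λ ≈ 156277119/12136019 = 12.877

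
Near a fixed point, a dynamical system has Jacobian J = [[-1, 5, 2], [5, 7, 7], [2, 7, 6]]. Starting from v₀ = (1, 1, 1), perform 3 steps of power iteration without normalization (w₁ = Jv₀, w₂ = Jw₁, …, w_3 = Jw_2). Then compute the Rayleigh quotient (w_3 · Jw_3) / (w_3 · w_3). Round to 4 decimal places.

15.1072

w1 = Jv₀ = (6, 19, 15)
w2 = Jw1 = (119, 268, 235)
w3 = Jw2 = (1691, 4116, 3524)
Jw3 = (25937, 61935, 53338)
w3·Jw3 = 1691·25937 + 4116·61935 + 3524·53338 = 486747039; w3·w3 = 1691·1691 + 4116·4116 + 3524·3524 = 32219513
λ ≈ 486747039/32219513 = 15.1072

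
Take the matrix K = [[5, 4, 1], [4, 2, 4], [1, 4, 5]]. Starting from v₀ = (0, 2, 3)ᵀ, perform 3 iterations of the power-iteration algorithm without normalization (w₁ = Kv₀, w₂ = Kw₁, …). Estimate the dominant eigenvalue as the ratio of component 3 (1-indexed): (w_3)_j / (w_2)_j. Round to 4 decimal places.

w1 = Kv₀ = (5·0 + 4·2 + 1·3; 4·0 + 2·2 + 4·3; 1·0 + 4·2 + 5·3) = (11, 16, 23)
w2 = Kw1 = (5·11 + 4·16 + 1·23; 4·11 + 2·16 + 4·23; 1·11 + 4·16 + 5·23) = (142, 168, 190)
w3 = Kw2 = (1572, 1664, 1764)
Ratio at component: 1764 / 190 = 9.2842

9.2842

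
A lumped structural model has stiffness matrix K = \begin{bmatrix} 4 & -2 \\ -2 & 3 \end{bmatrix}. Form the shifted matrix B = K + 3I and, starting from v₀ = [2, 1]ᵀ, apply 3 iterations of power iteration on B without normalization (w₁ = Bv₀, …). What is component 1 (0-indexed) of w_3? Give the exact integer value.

-232

B = K + 3I has rows (7, -2); (-2, 6)
w1 = Bv₀ = (12, 2)
w2 = Bw1 = (80, -12)
w3 = Bw2 = (584, -232)
Requested component of w3: -232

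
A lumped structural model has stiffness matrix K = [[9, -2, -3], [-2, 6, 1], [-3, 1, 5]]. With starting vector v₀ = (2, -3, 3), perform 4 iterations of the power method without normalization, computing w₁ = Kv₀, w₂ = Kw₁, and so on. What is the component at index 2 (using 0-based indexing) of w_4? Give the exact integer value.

w1 = Kv₀ = (9·2 + (-2)·(-3) + (-3)·3; (-2)·2 + 6·(-3) + 1·3; (-3)·2 + 1·(-3) + 5·3) = (15, -19, 6)
w2 = Kw1 = (9·15 + (-2)·(-19) + (-3)·6; (-2)·15 + 6·(-19) + 1·6; (-3)·15 + 1·(-19) + 5·6) = (155, -138, -34)
w3 = Kw2 = (1773, -1172, -773)
w4 = Kw3 = (20620, -11351, -10356)
The requested component of w4 is -10356.

-10356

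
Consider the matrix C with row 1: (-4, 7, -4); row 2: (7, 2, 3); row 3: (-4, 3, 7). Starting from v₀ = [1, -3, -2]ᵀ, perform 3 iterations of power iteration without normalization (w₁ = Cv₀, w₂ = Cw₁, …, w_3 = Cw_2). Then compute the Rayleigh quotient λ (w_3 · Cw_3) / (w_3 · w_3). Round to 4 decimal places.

-1.1002

w1 = Cv₀ = ((-4)·1 + 7·(-3) + (-4)·(-2); 7·1 + 2·(-3) + 3·(-2); (-4)·1 + 3·(-3) + 7·(-2)) = (-17, -5, -27)
w2 = Cw1 = ((-4)·(-17) + 7·(-5) + (-4)·(-27); 7·(-17) + 2·(-5) + 3·(-27); (-4)·(-17) + 3·(-5) + 7·(-27)) = (141, -210, -136)
w3 = Cw2 = (-1490, 159, -2146)
Cw3 = (15657, -16550, -8585)
w3·Cw3 = (-1490)·15657 + 159·(-16550) + (-2146)·(-8585) = -7536970; w3·w3 = (-1490)·(-1490) + 159·159 + (-2146)·(-2146) = 6850697
λ ≈ -7536970/6850697 = -1.1002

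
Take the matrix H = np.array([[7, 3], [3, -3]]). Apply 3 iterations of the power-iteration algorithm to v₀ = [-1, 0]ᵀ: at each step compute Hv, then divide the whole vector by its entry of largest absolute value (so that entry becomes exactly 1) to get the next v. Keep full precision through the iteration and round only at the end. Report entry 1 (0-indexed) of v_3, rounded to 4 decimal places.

Hv0 = (-7.00000, -3.00000); divide by -7.00000 → v1 = (1.00000, 0.42857)
Hv1 = (8.28571, 1.71429); divide by 8.28571 → v2 = (1.00000, 0.20690)
Hv2 = (7.62069, 2.37931); divide by 7.62069 → v3 = (1.00000, 0.31222)
Requested entry of v3: -138/-442 = 0.3122

0.3122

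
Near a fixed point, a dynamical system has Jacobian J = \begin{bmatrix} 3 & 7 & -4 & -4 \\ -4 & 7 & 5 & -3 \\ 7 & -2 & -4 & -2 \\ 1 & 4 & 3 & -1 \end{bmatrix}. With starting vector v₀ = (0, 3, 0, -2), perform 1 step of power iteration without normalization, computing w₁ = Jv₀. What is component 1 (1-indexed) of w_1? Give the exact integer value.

w1 = Jv₀ = (3·0 + 7·3 + (-4)·0 + (-4)·(-2); (-4)·0 + 7·3 + 5·0 + (-3)·(-2); 7·0 + (-2)·3 + (-4)·0 + (-2)·(-2); 1·0 + 4·3 + 3·0 + (-1)·(-2)) = (29, 27, -2, 14)
The requested component of w1 is 29.

29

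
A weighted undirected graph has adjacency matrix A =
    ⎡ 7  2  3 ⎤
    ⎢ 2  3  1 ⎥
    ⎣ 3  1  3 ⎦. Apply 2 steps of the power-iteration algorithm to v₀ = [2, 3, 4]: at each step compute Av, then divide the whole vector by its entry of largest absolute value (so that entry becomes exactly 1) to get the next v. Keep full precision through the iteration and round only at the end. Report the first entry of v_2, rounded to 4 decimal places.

1.0000

Av0 = (32.00000, 17.00000, 21.00000); divide by 32.00000 → v1 = (1.00000, 0.53125, 0.65625)
Av1 = (10.03125, 4.25000, 5.50000); divide by 10.03125 → v2 = (1.00000, 0.42368, 0.54829)
Requested entry of v2: 321/321 = 1.0000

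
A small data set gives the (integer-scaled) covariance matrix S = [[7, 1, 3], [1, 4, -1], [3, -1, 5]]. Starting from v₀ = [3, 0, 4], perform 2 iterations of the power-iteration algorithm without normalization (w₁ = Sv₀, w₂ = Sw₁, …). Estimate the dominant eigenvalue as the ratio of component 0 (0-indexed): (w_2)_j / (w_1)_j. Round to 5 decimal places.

w1 = Sv₀ = (33, -1, 29)
w2 = Sw1 = (317, 0, 245)
Ratio at component: 317 / 33 = 9.60606

9.60606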